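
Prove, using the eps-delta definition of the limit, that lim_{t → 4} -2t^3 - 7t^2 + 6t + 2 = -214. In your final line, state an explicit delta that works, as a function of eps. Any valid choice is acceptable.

delta = min(1, eps/179)

Fix eps > 0. We want delta > 0 such that 0 < |t − 4| < delta implies |(-2t^3 - 7t^2 + 6t + 2) + 214| < eps.
(-2t^3 - 7t^2 + 6t + 2) + 214 = -2t^3 - 7t^2 + 6t + 216 = (t − 4)(-2t^2 - 15t - 54).
So |(-2t^3 - 7t^2 + 6t + 2) + 214| = |t − 4|·|-2t^2 - 15t - 54|.
Require delta ≤ 1. Then |t − 4| < 1 gives |t| < 5, and by the triangle inequality |-2t^2 - 15t - 54| ≤ 2·5^2 + 15·5 + 54 = 179.
Hence |(-2t^3 - 7t^2 + 6t + 2) + 214| ≤ 179|t − 4| < eps provided |t − 4| < eps/179.
Take delta = min(1, eps/179). Then 0 < |t − 4| < delta gives both |t − 4| < 1 and |t − 4| < eps/179, so |(-2t^3 - 7t^2 + 6t + 2) + 214| < eps.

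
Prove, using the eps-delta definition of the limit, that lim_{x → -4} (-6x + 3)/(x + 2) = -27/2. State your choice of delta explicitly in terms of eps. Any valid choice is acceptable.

delta = min(1, (2/15)eps)

Fix eps > 0. We want delta > 0 with 0 < |x + 4| < delta ⇒ |(-6x + 3)/(x + 2) + 27/2| < eps.
Combining over a common denominator, (-6x + 3)/(x + 2) + 27/2 = [(-6x + 3)·(-2) − 27·(x + 2)] / [(-2)·(x + 2)] = -15(x + 4) / ((-2)(x + 2)).
So |(-6x + 3)/(x + 2) + 27/2| = 15|x + 4| / (2·|x + 2|).
Restrict delta ≤ 1. Then |x + 4| < 1 gives |x + 2| = |(x + 4) + (-2)| ≥ 2 − 1 = 1.
Hence |(-6x + 3)/(x + 2) + 27/2| < 15|x + 4|/(2·1) = (15/2)|x + 4|, which is < eps once |x + 4| < (2/15)eps.
Take delta = min(1, (2/15)eps). Then 0 < |x + 4| < delta forces both bounds, so |(-6x + 3)/(x + 2) + 27/2| < eps.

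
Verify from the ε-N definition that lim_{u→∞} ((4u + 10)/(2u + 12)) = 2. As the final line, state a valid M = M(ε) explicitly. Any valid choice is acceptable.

M = 7/ε

Let ε > 0. We seek M > 0 such that u > M implies |(4u + 10)/(2u + 12) − 2| < ε.
(4u + 10)/(2u + 12) − 2 = (2(4u + 10) − 4(2u + 12)) / (2(2u + 12)) = -28/(2(2u + 12)).
For u > 0 we have 2u + 12 > 2u, so |(4u + 10)/(2u + 12) − 2| = 28/(2(2u + 12)) < 28/(2·2u) = 7/u.
Thus |(4u + 10)/(2u + 12) − 2| < ε whenever u > 7/ε.
Take M = 7/ε. If u > M then |(4u + 10)/(2u + 12) − 2| < 7/u < ε.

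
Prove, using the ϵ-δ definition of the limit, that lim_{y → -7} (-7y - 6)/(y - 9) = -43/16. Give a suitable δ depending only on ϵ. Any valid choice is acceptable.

δ = min(8, (128/69)ϵ)

Fix ϵ > 0. We want δ > 0 with 0 < |y + 7| < δ ⇒ |(-7y - 6)/(y - 9) + 43/16| < ϵ.
Combining over a common denominator, (-7y - 6)/(y - 9) + 43/16 = [(-7y - 6)·(-16) − 43·(y - 9)] / [(-16)·(y - 9)] = 69(y + 7) / ((-16)(y - 9)).
So |(-7y - 6)/(y - 9) + 43/16| = 69|y + 7| / (16·|y − 9|).
Restrict δ ≤ 8. Then |y + 7| < 8 gives |y − 9| = |(y + 7) + (-16)| ≥ 16 − 8 = 8.
Hence |(-7y - 6)/(y - 9) + 43/16| < 69|y + 7|/(16·8) = (69/128)|y + 7|, which is < ϵ once |y + 7| < (128/69)ϵ.
Take δ = min(8, (128/69)ϵ). Then 0 < |y + 7| < δ forces both bounds, so |(-7y - 6)/(y - 9) + 43/16| < ϵ.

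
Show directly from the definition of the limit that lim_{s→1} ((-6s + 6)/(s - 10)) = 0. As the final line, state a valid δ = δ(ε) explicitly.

Suppose ε > 0. We want δ > 0 with 0 < |s − 1| < δ ⇒ |(-6s + 6)/(s - 10) − 0| < ε.
Combining over a common denominator, (-6s + 6)/(s - 10) − 0 = [(-6s + 6)·(-9) − 0·(s - 10)] / [(-9)·(s - 10)] = 54(s − 1) / ((-9)(s - 10)).
So |(-6s + 6)/(s - 10) − 0| = 54|s − 1| / (9·|s − 10|).
Require δ ≤ 9/2, so |s − 10| ≥ |-9| − |s − 1| > 9 − 9/2 = 9/2.
Hence |(-6s + 6)/(s - 10) − 0| < 54|s − 1|/(9·(9/2)) = (4/3)|s − 1|, which is < ε once |s − 1| < (3/4)ε.
Take δ = min(9/2, (3/4)ε). Then 0 < |s − 1| < δ forces both bounds, so |(-6s + 6)/(s - 10) − 0| < ε.

δ = min(9/2, (3/4)ε)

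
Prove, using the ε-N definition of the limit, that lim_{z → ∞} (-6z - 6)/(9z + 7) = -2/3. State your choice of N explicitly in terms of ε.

N = (4/27)/ε

Fix ε > 0. We seek N > 0 such that z > N implies |(-6z - 6)/(9z + 7) + 2/3| < ε.
(-6z - 6)/(9z + 7) + 2/3 = (9(-6z - 6) − (-6)(9z + 7)) / (9(9z + 7)) = -12/(9(9z + 7)).
For z > 0 we have 9z + 7 > 9z, so |(-6z - 6)/(9z + 7) + 2/3| = 12/(9(9z + 7)) < 12/(9·9z) = (4/27)/z.
Thus |(-6z - 6)/(9z + 7) + 2/3| < ε whenever z > (4/27)/ε.
Take N = (4/27)/ε. If z > N then |(-6z - 6)/(9z + 7) + 2/3| < (4/27)/z < ε.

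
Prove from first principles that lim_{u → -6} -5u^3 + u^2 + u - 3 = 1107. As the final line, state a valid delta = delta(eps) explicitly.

delta = min(1, eps/647)

Suppose eps > 0. We want delta > 0 such that 0 < |u + 6| < delta implies |(-5u^3 + u^2 + u - 3) − 1107| < eps.
(-5u^3 + u^2 + u - 3) − 1107 = -5u^3 + u^2 + u - 1110 = (u + 6)(-5u^2 + 31u - 185).
So |(-5u^3 + u^2 + u - 3) − 1107| = |u + 6|·|-5u^2 + 31u - 185|.
Require delta ≤ 1. Then |u + 6| < 1 gives |u| < 7, and by the triangle inequality |-5u^2 + 31u - 185| ≤ 5·7^2 + 31·7 + 185 = 647.
Hence |(-5u^3 + u^2 + u - 3) − 1107| ≤ 647|u + 6| < eps provided |u + 6| < eps/647.
Take delta = min(1, eps/647). Then 0 < |u + 6| < delta gives both |u + 6| < 1 and |u + 6| < eps/647, so |(-5u^3 + u^2 + u - 3) − 1107| < eps.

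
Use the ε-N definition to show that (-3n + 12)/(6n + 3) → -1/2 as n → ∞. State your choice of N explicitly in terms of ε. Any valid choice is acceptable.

N = (9/4)/ε

Let ε > 0. For n ≥ 1, |(-3n + 12)/(6n + 3) + 1/2| = |81|/(6(6n + 3)) = 81/(6(6n + 3)).
Since 6n + 3 ≥ 6n for n ≥ 1, this is ≤ 81/(6·6n) = (9/4)/n.
So |(-3n + 12)/(6n + 3) + 1/2| < ε whenever n > (9/4)/ε.
Take N = (9/4)/ε. If n > N then |(-3n + 12)/(6n + 3) + 1/2| ≤ (9/4)/n < ε.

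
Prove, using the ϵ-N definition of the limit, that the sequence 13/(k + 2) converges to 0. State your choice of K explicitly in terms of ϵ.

Let ϵ > 0. For k ≥ 1, |13/(k + 2) − 0| = 13/(k + 2) ≤ 13/k.
We need 13/k < ϵ, i.e. k > 13/ϵ.
Take K = 13/ϵ. If k > K then |13/(k + 2)| ≤ 13/k < ϵ.

K = 13/ϵ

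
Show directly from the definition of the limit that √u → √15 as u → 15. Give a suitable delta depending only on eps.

delta = min(15, √15·eps)

Fix eps > 0. We want delta > 0 such that 0 < |u − 15| < delta implies |√u − √15| < eps.
Multiplying by the conjugate, |√u − √15| = |u − 15|/(√u + √15).
Restrict delta ≤ 15 so that |u − 15| < 15 forces u > 0, and then √u + √15 > √15.
Hence |√u − √15| < |u − 15|/√15, which is < eps once |u − 15| < √15·eps.
Take delta = min(15, √15·eps). If 0 < |u − 15| < delta then u > 0 and |√u − √15| < |u − 15|/√15 < eps.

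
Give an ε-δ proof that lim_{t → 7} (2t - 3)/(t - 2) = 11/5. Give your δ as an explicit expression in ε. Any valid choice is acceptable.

δ = min(5/2, (25/2)ε)

Fix ε > 0. We want δ > 0 with 0 < |t − 7| < δ ⇒ |(2t - 3)/(t - 2) − (11/5)| < ε.
Combining over a common denominator, (2t - 3)/(t - 2) − (11/5) = [(2t - 3)·5 − 11·(t - 2)] / [5·(t - 2)] = -1(t − 7) / (5(t - 2)).
So |(2t - 3)/(t - 2) − (11/5)| = |t − 7| / (5·|t − 2|).
Require δ ≤ 5/2, so |t − 2| ≥ |5| − |t − 7| > 5 − 5/2 = 5/2.
Hence |(2t - 3)/(t - 2) − (11/5)| < |t − 7|/(5·(5/2)) = (2/25)|t − 7|, which is < ε once |t − 7| < (25/2)ε.
Take δ = min(5/2, (25/2)ε). Then 0 < |t − 7| < δ forces both bounds, so |(2t - 3)/(t - 2) − (11/5)| < ε.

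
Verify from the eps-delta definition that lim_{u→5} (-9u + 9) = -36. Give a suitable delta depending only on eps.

delta = eps/9

Let eps > 0 be given. We need delta > 0 so that 0 < |u − 5| < delta implies |(-9u + 9) + 36| < eps.
Since (-9u + 9) + 36 = -9(u − 5), we have |(-9u + 9) + 36| = 9|u − 5|.
Thus it suffices that |u − 5| < eps/9.
Choosing delta = eps/9 gives |(-9u + 9) + 36| = 9|u − 5| < eps whenever |u − 5| < delta.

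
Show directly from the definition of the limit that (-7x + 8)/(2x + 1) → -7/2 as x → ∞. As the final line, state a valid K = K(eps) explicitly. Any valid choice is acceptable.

K = (23/4)/eps

Fix eps > 0. We seek K > 0 such that x > K implies |(-7x + 8)/(2x + 1) + 7/2| < eps.
(-7x + 8)/(2x + 1) + 7/2 = (2(-7x + 8) − (-7)(2x + 1)) / (2(2x + 1)) = 23/(2(2x + 1)).
For x > 0 we have 2x + 1 > 2x, so |(-7x + 8)/(2x + 1) + 7/2| = 23/(2(2x + 1)) < 23/(2·2x) = (23/4)/x.
Thus |(-7x + 8)/(2x + 1) + 7/2| < eps whenever x > (23/4)/eps.
Take K = (23/4)/eps. If x > K then |(-7x + 8)/(2x + 1) + 7/2| < (23/4)/x < eps.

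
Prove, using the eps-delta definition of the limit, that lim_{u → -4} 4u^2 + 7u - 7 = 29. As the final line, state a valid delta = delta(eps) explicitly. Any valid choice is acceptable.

Suppose eps > 0. We want delta > 0 such that 0 < |u + 4| < delta implies |(4u^2 + 7u - 7) − 29| < eps.
(4u^2 + 7u - 7) − 29 = 4u^2 + 7u - 36 = (u + 4)(4u - 9).
So |(4u^2 + 7u - 7) − 29| = |u + 4|·|4u - 9|.
Assume first that |u + 4| < 1, so |u| < 5. Then |4u - 9| ≤ 4·5 + 9 = 29.
Hence |(4u^2 + 7u - 7) − 29| ≤ 29|u + 4| < eps provided |u + 4| < eps/29.
Take delta = min(1, eps/29). Then 0 < |u + 4| < delta gives both |u + 4| < 1 and |u + 4| < eps/29, so |(4u^2 + 7u - 7) − 29| < eps.

delta = min(1, eps/29)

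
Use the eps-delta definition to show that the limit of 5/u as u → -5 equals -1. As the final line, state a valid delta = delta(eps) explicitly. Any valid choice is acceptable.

delta = min(5/2, (5/2)eps)

Let eps > 0. We seek delta > 0 such that 0 < |u + 5| < delta implies |5/u + 1| < eps.
|5/u + 1| = 5·|-5 − u|/(5·|u|) = 5|u + 5|/(5|u|).
Require delta ≤ 5/2 so that |u| > 5 − 5/2 = 5/2, hence 5|u| > 25/2.
Then |5/u + 1| < 5|u + 5|/(25/2), which is < eps when |u + 5| < (5/2)eps.
Take delta = min(5/2, (5/2)eps). Then 0 < |u + 5| < delta gives both |u + 5| < 5/2 and |u + 5| < (5/2)eps, so |5/u + 1| < eps.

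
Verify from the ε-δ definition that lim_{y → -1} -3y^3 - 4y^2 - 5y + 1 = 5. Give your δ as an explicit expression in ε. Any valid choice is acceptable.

δ = min(1, ε/18)

Fix ε > 0. We want δ > 0 such that 0 < |y + 1| < δ implies |(-3y^3 - 4y^2 - 5y + 1) − 5| < ε.
(-3y^3 - 4y^2 - 5y + 1) − 5 = -3y^3 - 4y^2 - 5y - 4 = (y + 1)(-3y^2 - y - 4).
So |(-3y^3 - 4y^2 - 5y + 1) − 5| = |y + 1|·|-3y^2 - y - 4|.
Assume first that |y + 1| < 1, so |y| < 2. Then |-3y^2 - y - 4| ≤ 3·2^2 + 2 + 4 = 18.
Hence |(-3y^3 - 4y^2 - 5y + 1) − 5| ≤ 18|y + 1| < ε provided |y + 1| < ε/18.
Take δ = min(1, ε/18). Then 0 < |y + 1| < δ gives both |y + 1| < 1 and |y + 1| < ε/18, so |(-3y^3 - 4y^2 - 5y + 1) − 5| < ε.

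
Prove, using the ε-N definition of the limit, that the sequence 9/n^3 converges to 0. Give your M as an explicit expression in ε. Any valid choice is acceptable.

Let ε > 0 be given. For n ≥ 1, |9/n^3 − 0| = 9/n^3.
9/n^3 < ε ⇔ n^3 > 9/ε ⇔ n > (9/ε)^{1/3}.
Take M = (9/ε)^{1/3}. Then n > M implies 9/n^3 < ε.

M = (9/ε)^{1/3}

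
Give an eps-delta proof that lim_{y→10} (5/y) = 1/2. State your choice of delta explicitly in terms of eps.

Fix eps > 0. We seek delta > 0 such that 0 < |y − 10| < delta implies |5/y − (1/2)| < eps.
|5/y − (1/2)| = 5·|10 − y|/(10·|y|) = 5|y − 10|/(10|y|).
Restrict delta ≤ 5. Then |y − 10| < 5 gives |y| > 5, so 10|y| > 50.
Then |5/y − (1/2)| < 5|y − 10|/50, which is < eps when |y − 10| < 10eps.
Take delta = min(5, 10eps). Then 0 < |y − 10| < delta gives both |y − 10| < 5 and |y − 10| < 10eps, so |5/y − (1/2)| < eps.

delta = min(5, 10eps)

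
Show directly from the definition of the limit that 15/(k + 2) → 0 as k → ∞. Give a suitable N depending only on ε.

Fix ε > 0. For k ≥ 1, |15/(k + 2) − 0| = 15/(k + 2) ≤ 15/k.
We need 15/k < ε, i.e. k > 15/ε.
Take N = 15/ε. If k > N then |15/(k + 2)| ≤ 15/k < ε.

N = 15/ε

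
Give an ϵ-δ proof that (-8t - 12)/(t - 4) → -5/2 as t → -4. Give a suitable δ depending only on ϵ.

Let ϵ > 0. We want δ > 0 with 0 < |t + 4| < δ ⇒ |(-8t - 12)/(t - 4) + 5/2| < ϵ.
Combining over a common denominator, (-8t - 12)/(t - 4) + 5/2 = [(-8t - 12)·(-8) − 20·(t - 4)] / [(-8)·(t - 4)] = 44(t + 4) / ((-8)(t - 4)).
So |(-8t - 12)/(t - 4) + 5/2| = 44|t + 4| / (8·|t − 4|).
Require δ ≤ 4, so |t − 4| ≥ |-8| − |t + 4| > 8 − 4 = 4.
Hence |(-8t - 12)/(t - 4) + 5/2| < 44|t + 4|/(8·4) = (11/8)|t + 4|, which is < ϵ once |t + 4| < (8/11)ϵ.
Take δ = min(4, (8/11)ϵ). Then 0 < |t + 4| < δ forces both bounds, so |(-8t - 12)/(t - 4) + 5/2| < ϵ.

δ = min(4, (8/11)ϵ)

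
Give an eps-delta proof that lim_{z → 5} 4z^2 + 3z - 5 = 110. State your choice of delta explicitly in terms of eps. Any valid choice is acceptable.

Fix eps > 0. We want delta > 0 such that 0 < |z − 5| < delta implies |(4z^2 + 3z - 5) − 110| < eps.
(4z^2 + 3z - 5) − 110 = 4z^2 + 3z - 115 = (z − 5)(4z + 23).
So |(4z^2 + 3z - 5) − 110| = |z − 5|·|4z + 23|.
Require delta ≤ 1. Then |z − 5| < 1 gives |z| < 6, and by the triangle inequality |4z + 23| ≤ 4·6 + 23 = 47.
Hence |(4z^2 + 3z - 5) − 110| ≤ 47|z − 5| < eps provided |z − 5| < eps/47.
Choosing delta = min(1, eps/47) ensures both conditions, hence |(4z^2 + 3z - 5) − 110| < eps.

delta = min(1, eps/47)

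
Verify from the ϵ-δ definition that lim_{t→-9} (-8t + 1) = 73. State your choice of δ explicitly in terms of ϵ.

δ = ϵ/8

Fix ϵ > 0. We need δ > 0 so that 0 < |t + 9| < δ implies |(-8t + 1) − 73| < ϵ.
Since (-8t + 1) − 73 = -8(t + 9), we have |(-8t + 1) − 73| = 8|t + 9|.
So 8|t + 9| < ϵ exactly when |t + 9| < ϵ/8.
Take δ = ϵ/8. If 0 < |t + 9| < δ then |(-8t + 1) − 73| = 8|t + 9| < 8·(ϵ/8) = ϵ.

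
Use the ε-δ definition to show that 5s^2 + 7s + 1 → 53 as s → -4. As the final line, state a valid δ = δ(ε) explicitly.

Fix ε > 0. We want δ > 0 such that 0 < |s + 4| < δ implies |(5s^2 + 7s + 1) − 53| < ε.
(5s^2 + 7s + 1) − 53 = 5s^2 + 7s - 52 = (s + 4)(5s - 13).
So |(5s^2 + 7s + 1) − 53| = |s + 4|·|5s - 13|.
Assume first that |s + 4| < 1, so |s| < 5. Then |5s - 13| ≤ 5·5 + 13 = 38.
Hence |(5s^2 + 7s + 1) − 53| ≤ 38|s + 4| < ε provided |s + 4| < ε/38.
Choosing δ = min(1, ε/38) ensures both conditions, hence |(5s^2 + 7s + 1) − 53| < ε.

δ = min(1, ε/38)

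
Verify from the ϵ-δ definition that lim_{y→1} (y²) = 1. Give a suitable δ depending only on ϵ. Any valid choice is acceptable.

δ = min(2, ϵ/4)

Let ϵ > 0 be given. We seek δ > 0 with 0 < |y − 1| < δ ⇒ |y² − 1| < ϵ.
Factor: y² − 1 = (y − 1)(y + 1), so |y² − 1| = |y − 1|·|y + 1|.
Restrict δ ≤ 2. Then |y − 1| < 2 gives |y| < 3, so by the triangle inequality |y + 1| ≤ 3 + 1 = 4.
Hence |y² − 1| ≤ 4|y − 1|, which is < ϵ once |y − 1| < ϵ/4.
Take δ = min(2, ϵ/4). If 0 < |y − 1| < δ then both bounds hold and |y² − 1| ≤ 4|y − 1| < 4·(ϵ/4) = ϵ.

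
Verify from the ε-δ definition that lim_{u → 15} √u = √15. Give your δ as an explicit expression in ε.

Let ε > 0 be given. We want δ > 0 such that 0 < |u − 15| < δ implies |√u − √15| < ε.
Multiplying by the conjugate, |√u − √15| = |u − 15|/(√u + √15).
Restrict δ ≤ 15 so that |u − 15| < 15 forces u > 0, and then √u + √15 > √15.
Hence |√u − √15| < |u − 15|/√15, which is < ε once |u − 15| < √15·ε.
Take δ = min(15, √15·ε). If 0 < |u − 15| < δ then u > 0 and |√u − √15| < |u − 15|/√15 < ε.

δ = min(15, √15·ε)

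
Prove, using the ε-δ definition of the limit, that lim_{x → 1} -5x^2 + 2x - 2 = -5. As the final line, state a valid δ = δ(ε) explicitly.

δ = min(2, ε/18)

Fix ε > 0. We want δ > 0 such that 0 < |x − 1| < δ implies |(-5x^2 + 2x - 2) + 5| < ε.
(-5x^2 + 2x - 2) + 5 = -5x^2 + 2x + 3 = (x − 1)(-5x - 3).
So |(-5x^2 + 2x - 2) + 5| = |x − 1|·|-5x - 3|.
Require δ ≤ 2. Then |x − 1| < 2 gives |x| < 3, and by the triangle inequality |-5x - 3| ≤ 5·3 + 3 = 18.
Hence |(-5x^2 + 2x - 2) + 5| ≤ 18|x − 1| < ε provided |x − 1| < ε/18.
Choosing δ = min(2, ε/18) ensures both conditions, hence |(-5x^2 + 2x - 2) + 5| < ε.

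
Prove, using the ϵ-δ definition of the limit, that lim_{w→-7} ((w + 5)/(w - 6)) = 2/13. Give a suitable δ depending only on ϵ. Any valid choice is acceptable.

Let ϵ > 0. We want δ > 0 with 0 < |w + 7| < δ ⇒ |(w + 5)/(w - 6) − (2/13)| < ϵ.
Combining over a common denominator, (w + 5)/(w - 6) − (2/13) = [(w + 5)·(-13) − (-2)·(w - 6)] / [(-13)·(w - 6)] = -11(w + 7) / ((-13)(w - 6)).
So |(w + 5)/(w - 6) − (2/13)| = 11|w + 7| / (13·|w − 6|).
Require δ ≤ 13/2, so |w − 6| ≥ |-13| − |w + 7| > 13 − 13/2 = 13/2.
Hence |(w + 5)/(w - 6) − (2/13)| < 11|w + 7|/(13·(13/2)) = (22/169)|w + 7|, which is < ϵ once |w + 7| < (169/22)ϵ.
Take δ = min(13/2, (169/22)ϵ). Then 0 < |w + 7| < δ forces both bounds, so |(w + 5)/(w - 6) − (2/13)| < ϵ.

δ = min(13/2, (169/22)ϵ)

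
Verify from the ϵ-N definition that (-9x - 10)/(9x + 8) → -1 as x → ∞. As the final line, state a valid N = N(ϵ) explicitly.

N = (2/9)/ϵ

Fix ϵ > 0. We seek N > 0 such that x > N implies |(-9x - 10)/(9x + 8) + 1| < ϵ.
(-9x - 10)/(9x + 8) + 1 = (9(-9x - 10) − (-9)(9x + 8)) / (9(9x + 8)) = -18/(9(9x + 8)).
For x > 0 we have 9x + 8 > 9x, so |(-9x - 10)/(9x + 8) + 1| = 18/(9(9x + 8)) < 18/(9·9x) = (2/9)/x.
Thus |(-9x - 10)/(9x + 8) + 1| < ϵ whenever x > (2/9)/ϵ.
Take N = (2/9)/ϵ. If x > N then |(-9x - 10)/(9x + 8) + 1| < (2/9)/x < ϵ.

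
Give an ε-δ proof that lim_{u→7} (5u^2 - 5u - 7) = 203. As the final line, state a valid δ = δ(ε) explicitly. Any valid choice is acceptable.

δ = min(1, ε/70)

Fix ε > 0. We want δ > 0 such that 0 < |u − 7| < δ implies |(5u^2 - 5u - 7) − 203| < ε.
(5u^2 - 5u - 7) − 203 = 5u^2 - 5u - 210 = (u − 7)(5u + 30).
So |(5u^2 - 5u - 7) − 203| = |u − 7|·|5u + 30|.
Require δ ≤ 1. Then |u − 7| < 1 gives |u| < 8, and by the triangle inequality |5u + 30| ≤ 5·8 + 30 = 70.
Hence |(5u^2 - 5u - 7) − 203| ≤ 70|u − 7| < ε provided |u − 7| < ε/70.
Take δ = min(1, ε/70). Then 0 < |u − 7| < δ gives both |u − 7| < 1 and |u − 7| < ε/70, so |(5u^2 - 5u - 7) − 203| < ε.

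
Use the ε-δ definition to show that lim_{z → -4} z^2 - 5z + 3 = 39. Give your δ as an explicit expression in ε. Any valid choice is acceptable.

Let ε > 0 be given. We want δ > 0 such that 0 < |z + 4| < δ implies |(z^2 - 5z + 3) − 39| < ε.
(z^2 - 5z + 3) − 39 = z^2 - 5z - 36 = (z + 4)(z - 9).
So |(z^2 - 5z + 3) − 39| = |z + 4|·|z - 9|.
Assume first that |z + 4| < 1, so |z| < 5. Then |z - 9| ≤ 5 + 9 = 14.
Hence |(z^2 - 5z + 3) − 39| ≤ 14|z + 4| < ε provided |z + 4| < ε/14.
Choosing δ = min(1, ε/14) ensures both conditions, hence |(z^2 - 5z + 3) − 39| < ε.

δ = min(1, ε/14)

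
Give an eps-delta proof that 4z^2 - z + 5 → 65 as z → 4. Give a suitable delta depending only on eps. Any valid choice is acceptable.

delta = min(1, eps/35)

Let eps > 0 be given. We want delta > 0 such that 0 < |z − 4| < delta implies |(4z^2 - z + 5) − 65| < eps.
(4z^2 - z + 5) − 65 = 4z^2 - z - 60 = (z − 4)(4z + 15).
So |(4z^2 - z + 5) − 65| = |z − 4|·|4z + 15|.
Assume first that |z − 4| < 1, so |z| < 5. Then |4z + 15| ≤ 4·5 + 15 = 35.
Hence |(4z^2 - z + 5) − 65| ≤ 35|z − 4| < eps provided |z − 4| < eps/35.
Choosing delta = min(1, eps/35) ensures both conditions, hence |(4z^2 - z + 5) − 65| < eps.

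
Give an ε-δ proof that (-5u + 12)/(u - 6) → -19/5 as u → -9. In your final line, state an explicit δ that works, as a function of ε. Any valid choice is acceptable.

δ = min(15/2, (25/4)ε)

Suppose ε > 0. We want δ > 0 with 0 < |u + 9| < δ ⇒ |(-5u + 12)/(u - 6) + 19/5| < ε.
Combining over a common denominator, (-5u + 12)/(u - 6) + 19/5 = [(-5u + 12)·(-15) − 57·(u - 6)] / [(-15)·(u - 6)] = 18(u + 9) / ((-15)(u - 6)).
So |(-5u + 12)/(u - 6) + 19/5| = 18|u + 9| / (15·|u − 6|).
Require δ ≤ 15/2, so |u − 6| ≥ |-15| − |u + 9| > 15 − 15/2 = 15/2.
Hence |(-5u + 12)/(u - 6) + 19/5| < 18|u + 9|/(15·(15/2)) = (4/25)|u + 9|, which is < ε once |u + 9| < (25/4)ε.
Take δ = min(15/2, (25/4)ε). Then 0 < |u + 9| < δ forces both bounds, so |(-5u + 12)/(u - 6) + 19/5| < ε.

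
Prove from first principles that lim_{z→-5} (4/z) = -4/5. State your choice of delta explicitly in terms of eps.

delta = min(5/2, (25/8)eps)

Let eps > 0 be given. We seek delta > 0 such that 0 < |z + 5| < delta implies |4/z + 4/5| < eps.
|4/z + 4/5| = 4·|-5 − z|/(5·|z|) = 4|z + 5|/(5|z|).
Restrict delta ≤ 5/2. Then |z + 5| < 5/2 gives |z| > 5/2, so 5|z| > 25/2.
Then |4/z + 4/5| < 4|z + 5|/(25/2), which is < eps when |z + 5| < (25/8)eps.
Take delta = min(5/2, (25/8)eps). Then 0 < |z + 5| < delta gives both |z + 5| < 5/2 and |z + 5| < (25/8)eps, so |4/z + 4/5| < eps.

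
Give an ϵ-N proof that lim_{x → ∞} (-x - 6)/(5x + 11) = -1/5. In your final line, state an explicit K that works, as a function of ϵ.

K = (19/25)/ϵ

Fix ϵ > 0. We seek K > 0 such that x > K implies |(-x - 6)/(5x + 11) + 1/5| < ϵ.
(-x - 6)/(5x + 11) + 1/5 = (5(-x - 6) − (-1)(5x + 11)) / (5(5x + 11)) = -19/(5(5x + 11)).
For x > 0 we have 5x + 11 > 5x, so |(-x - 6)/(5x + 11) + 1/5| = 19/(5(5x + 11)) < 19/(5·5x) = (19/25)/x.
Thus |(-x - 6)/(5x + 11) + 1/5| < ϵ whenever x > (19/25)/ϵ.
Take K = (19/25)/ϵ. If x > K then |(-x - 6)/(5x + 11) + 1/5| < (19/25)/x < ϵ.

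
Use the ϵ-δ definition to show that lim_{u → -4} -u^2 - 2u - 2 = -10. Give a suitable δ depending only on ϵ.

δ = min(1, ϵ/7)

Let ϵ > 0. We want δ > 0 such that 0 < |u + 4| < δ implies |(-u^2 - 2u - 2) + 10| < ϵ.
(-u^2 - 2u - 2) + 10 = -u^2 - 2u + 8 = (u + 4)(-u + 2).
So |(-u^2 - 2u - 2) + 10| = |u + 4|·|-u + 2|.
Assume first that |u + 4| < 1, so |u| < 5. Then |-u + 2| ≤ 5 + 2 = 7.
Hence |(-u^2 - 2u - 2) + 10| ≤ 7|u + 4| < ϵ provided |u + 4| < ϵ/7.
Take δ = min(1, ϵ/7). Then 0 < |u + 4| < δ gives both |u + 4| < 1 and |u + 4| < ϵ/7, so |(-u^2 - 2u - 2) + 10| < ϵ.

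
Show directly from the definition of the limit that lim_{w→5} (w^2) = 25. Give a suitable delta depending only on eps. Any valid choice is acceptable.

Let eps > 0 be given. We seek delta > 0 with 0 < |w − 5| < delta ⇒ |w^2 − 25| < eps.
Factor: w^2 − 25 = (w − 5)(w + 5), so |w^2 − 25| = |w − 5|·|w + 5|.
Impose delta ≤ 2 so that |w| < 7; then |w + 5| ≤ 12.
Hence |w^2 − 25| ≤ 12|w − 5|, which is < eps once |w − 5| < eps/12.
Take delta = min(2, eps/12). If 0 < |w − 5| < delta then both bounds hold and |w^2 − 25| ≤ 12|w − 5| < 12·(eps/12) = eps.

delta = min(2, eps/12)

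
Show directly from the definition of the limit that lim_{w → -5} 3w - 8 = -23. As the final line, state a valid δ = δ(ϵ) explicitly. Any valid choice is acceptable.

δ = ϵ/3

Let ϵ > 0 be given. We need δ > 0 so that 0 < |w + 5| < δ implies |(3w - 8) + 23| < ϵ.
|(3w - 8) + 23| = |3w + 15| = 3|w + 5|.
So 3|w + 5| < ϵ exactly when |w + 5| < ϵ/3.
Take δ = ϵ/3. If 0 < |w + 5| < δ then |(3w - 8) + 23| = 3|w + 5| < 3·(ϵ/3) = ϵ.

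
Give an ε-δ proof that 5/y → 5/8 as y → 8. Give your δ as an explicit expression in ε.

Suppose ε > 0. We seek δ > 0 such that 0 < |y − 8| < δ implies |5/y − (5/8)| < ε.
|5/y − (5/8)| = 5·|8 − y|/(8·|y|) = 5|y − 8|/(8|y|).
Require δ ≤ 4 so that |y| > 8 − 4 = 4, hence 8|y| > 32.
Then |5/y − (5/8)| < 5|y − 8|/32, which is < ε when |y − 8| < (32/5)ε.
Take δ = min(4, (32/5)ε). Then 0 < |y − 8| < δ gives both |y − 8| < 4 and |y − 8| < (32/5)ε, so |5/y − (5/8)| < ε.

δ = min(4, (32/5)ε)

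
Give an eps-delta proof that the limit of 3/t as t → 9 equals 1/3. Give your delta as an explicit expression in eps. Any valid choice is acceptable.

delta = min(9/2, (27/2)eps)

Suppose eps > 0. We seek delta > 0 such that 0 < |t − 9| < delta implies |3/t − (1/3)| < eps.
|3/t − (1/3)| = 3·|9 − t|/(9·|t|) = 3|t − 9|/(9|t|).
Restrict delta ≤ 9/2. Then |t − 9| < 9/2 gives |t| > 9/2, so 9|t| > 81/2.
Then |3/t − (1/3)| < 3|t − 9|/(81/2), which is < eps when |t − 9| < (27/2)eps.
Take delta = min(9/2, (27/2)eps). Then 0 < |t − 9| < delta gives both |t − 9| < 9/2 and |t − 9| < (27/2)eps, so |3/t − (1/3)| < eps.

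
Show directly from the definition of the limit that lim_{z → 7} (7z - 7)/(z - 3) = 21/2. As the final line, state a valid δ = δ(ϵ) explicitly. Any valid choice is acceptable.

Let ϵ > 0. We want δ > 0 with 0 < |z − 7| < δ ⇒ |(7z - 7)/(z - 3) − (21/2)| < ϵ.
Combining over a common denominator, (7z - 7)/(z - 3) − (21/2) = [(7z - 7)·4 − 42·(z - 3)] / [4·(z - 3)] = -14(z − 7) / (4(z - 3)).
So |(7z - 7)/(z - 3) − (21/2)| = 14|z − 7| / (4·|z − 3|).
Require δ ≤ 2, so |z − 3| ≥ |4| − |z − 7| > 4 − 2 = 2.
Hence |(7z - 7)/(z - 3) − (21/2)| < 14|z − 7|/(4·2) = (7/4)|z − 7|, which is < ϵ once |z − 7| < (4/7)ϵ.
Take δ = min(2, (4/7)ϵ). Then 0 < |z − 7| < δ forces both bounds, so |(7z - 7)/(z - 3) − (21/2)| < ϵ.

δ = min(2, (4/7)ϵ)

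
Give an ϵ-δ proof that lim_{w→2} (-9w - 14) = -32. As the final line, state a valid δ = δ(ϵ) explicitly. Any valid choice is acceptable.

Let ϵ > 0 be given. We need δ > 0 so that 0 < |w − 2| < δ implies |(-9w - 14) + 32| < ϵ.
Since (-9w - 14) + 32 = -9(w − 2), we have |(-9w - 14) + 32| = 9|w − 2|.
So 9|w − 2| < ϵ exactly when |w − 2| < ϵ/9.
Take δ = ϵ/9. If 0 < |w − 2| < δ then |(-9w - 14) + 32| = 9|w − 2| < 9·(ϵ/9) = ϵ.

δ = ϵ/9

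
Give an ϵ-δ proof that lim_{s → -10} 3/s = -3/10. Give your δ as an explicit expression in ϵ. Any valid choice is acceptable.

δ = min(5, (50/3)ϵ)

Fix ϵ > 0. We seek δ > 0 such that 0 < |s + 10| < δ implies |3/s + 3/10| < ϵ.
|3/s + 3/10| = 3·|-10 − s|/(10·|s|) = 3|s + 10|/(10|s|).
Require δ ≤ 5 so that |s| > 10 − 5 = 5, hence 10|s| > 50.
Then |3/s + 3/10| < 3|s + 10|/50, which is < ϵ when |s + 10| < (50/3)ϵ.
Take δ = min(5, (50/3)ϵ). Then 0 < |s + 10| < δ gives both |s + 10| < 5 and |s + 10| < (50/3)ϵ, so |3/s + 3/10| < ϵ.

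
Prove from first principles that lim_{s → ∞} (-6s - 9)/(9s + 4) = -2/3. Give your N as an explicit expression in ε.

N = (19/27)/ε

Suppose ε > 0. We seek N > 0 such that s > N implies |(-6s - 9)/(9s + 4) + 2/3| < ε.
(-6s - 9)/(9s + 4) + 2/3 = (9(-6s - 9) − (-6)(9s + 4)) / (9(9s + 4)) = -57/(9(9s + 4)).
For s > 0 we have 9s + 4 > 9s, so |(-6s - 9)/(9s + 4) + 2/3| = 57/(9(9s + 4)) < 57/(9·9s) = (19/27)/s.
Thus |(-6s - 9)/(9s + 4) + 2/3| < ε whenever s > (19/27)/ε.
Take N = (19/27)/ε. If s > N then |(-6s - 9)/(9s + 4) + 2/3| < (19/27)/s < ε.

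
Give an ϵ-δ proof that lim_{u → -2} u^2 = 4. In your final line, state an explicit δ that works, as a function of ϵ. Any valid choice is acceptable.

δ = min(2, ϵ/6)

Let ϵ > 0 be given. We seek δ > 0 with 0 < |u + 2| < δ ⇒ |u^2 − 4| < ϵ.
Factor: u^2 − 4 = (u + 2)(u - 2), so |u^2 − 4| = |u + 2|·|u - 2|.
Restrict δ ≤ 2. Then |u + 2| < 2 gives |u| < 4, so by the triangle inequality |u - 2| ≤ 4 + 2 = 6.
Hence |u^2 − 4| ≤ 6|u + 2|, which is < ϵ once |u + 2| < ϵ/6.
Take δ = min(2, ϵ/6). If 0 < |u + 2| < δ then both bounds hold and |u^2 − 4| ≤ 6|u + 2| < 6·(ϵ/6) = ϵ.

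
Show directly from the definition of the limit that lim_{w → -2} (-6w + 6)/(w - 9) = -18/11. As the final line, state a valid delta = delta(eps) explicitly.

delta = min(11/2, (121/96)eps)

Fix eps > 0. We want delta > 0 with 0 < |w + 2| < delta ⇒ |(-6w + 6)/(w - 9) + 18/11| < eps.
Combining over a common denominator, (-6w + 6)/(w - 9) + 18/11 = [(-6w + 6)·(-11) − 18·(w - 9)] / [(-11)·(w - 9)] = 48(w + 2) / ((-11)(w - 9)).
So |(-6w + 6)/(w - 9) + 18/11| = 48|w + 2| / (11·|w − 9|).
Restrict delta ≤ 11/2. Then |w + 2| < 11/2 gives |w − 9| = |(w + 2) + (-11)| ≥ 11 − 11/2 = 11/2.
Hence |(-6w + 6)/(w - 9) + 18/11| < 48|w + 2|/(11·(11/2)) = (96/121)|w + 2|, which is < eps once |w + 2| < (121/96)eps.
Take delta = min(11/2, (121/96)eps). Then 0 < |w + 2| < delta forces both bounds, so |(-6w + 6)/(w - 9) + 18/11| < eps.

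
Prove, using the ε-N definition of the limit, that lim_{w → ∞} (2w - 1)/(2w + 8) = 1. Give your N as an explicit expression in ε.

N = (9/2)/ε

Let ε > 0 be given. We seek N > 0 such that w > N implies |(2w - 1)/(2w + 8) − 1| < ε.
(2w - 1)/(2w + 8) − 1 = (2(2w - 1) − 2(2w + 8)) / (2(2w + 8)) = -18/(2(2w + 8)).
For w > 0 we have 2w + 8 > 2w, so |(2w - 1)/(2w + 8) − 1| = 18/(2(2w + 8)) < 18/(2·2w) = (9/2)/w.
Thus |(2w - 1)/(2w + 8) − 1| < ε whenever w > (9/2)/ε.
Take N = (9/2)/ε. If w > N then |(2w - 1)/(2w + 8) − 1| < (9/2)/w < ε.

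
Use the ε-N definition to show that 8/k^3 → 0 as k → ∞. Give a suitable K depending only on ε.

Suppose ε > 0. For k ≥ 1, |8/k^3 − 0| = 8/k^3.
8/k^3 < ε ⇔ k^3 > 8/ε ⇔ k > (8/ε)^{1/3}.
Take K = (8/ε)^{1/3}. Then k > K implies 8/k^3 < ε.

K = (8/ε)^{1/3}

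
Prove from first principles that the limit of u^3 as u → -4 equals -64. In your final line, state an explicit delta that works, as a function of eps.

Let eps > 0 be given. We seek delta > 0 with 0 < |u + 4| < delta ⇒ |u^3 + 64| < eps.
Factor: u^3 + 64 = (u + 4)(u^2 - 4u + 16), so |u^3 + 64| = |u + 4|·|u^2 - 4u + 16|.
Impose delta ≤ 2 so that |u| < 6; then |u^2 - 4u + 16| ≤ 76.
Hence |u^3 + 64| ≤ 76|u + 4|, which is < eps once |u + 4| < eps/76.
Take delta = min(2, eps/76). If 0 < |u + 4| < delta then both bounds hold and |u^3 + 64| ≤ 76|u + 4| < 76·(eps/76) = eps.

delta = min(2, eps/76)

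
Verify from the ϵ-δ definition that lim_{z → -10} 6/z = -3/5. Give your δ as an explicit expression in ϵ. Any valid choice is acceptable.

δ = min(5, (25/3)ϵ)

Fix ϵ > 0. We seek δ > 0 such that 0 < |z + 10| < δ implies |6/z + 3/5| < ϵ.
|6/z + 3/5| = 6·|-10 − z|/(10·|z|) = 6|z + 10|/(10|z|).
Require δ ≤ 5 so that |z| > 10 − 5 = 5, hence 10|z| > 50.
Then |6/z + 3/5| < 6|z + 10|/50, which is < ϵ when |z + 10| < (25/3)ϵ.
Take δ = min(5, (25/3)ϵ). Then 0 < |z + 10| < δ gives both |z + 10| < 5 and |z + 10| < (25/3)ϵ, so |6/z + 3/5| < ϵ.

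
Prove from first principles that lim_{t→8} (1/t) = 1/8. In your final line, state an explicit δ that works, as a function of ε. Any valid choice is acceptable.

Fix ε > 0. We seek δ > 0 such that 0 < |t − 8| < δ implies |1/t − (1/8)| < ε.
|1/t − (1/8)| = |8 − t|/(8·|t|) = |t − 8|/(8|t|).
Restrict δ ≤ 4. Then |t − 8| < 4 gives |t| > 4, so 8|t| > 32.
Then |1/t − (1/8)| < |t − 8|/32, which is < ε when |t − 8| < 32ε.
Take δ = min(4, 32ε). Then 0 < |t − 8| < δ gives both |t − 8| < 4 and |t − 8| < 32ε, so |1/t − (1/8)| < ε.

δ = min(4, 32ε)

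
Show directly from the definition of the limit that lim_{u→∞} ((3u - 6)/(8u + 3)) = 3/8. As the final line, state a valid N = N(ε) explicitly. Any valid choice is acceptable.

Fix ε > 0. We seek N > 0 such that u > N implies |(3u - 6)/(8u + 3) − (3/8)| < ε.
(3u - 6)/(8u + 3) − (3/8) = (8(3u - 6) − 3(8u + 3)) / (8(8u + 3)) = -57/(8(8u + 3)).
For u > 0 we have 8u + 3 > 8u, so |(3u - 6)/(8u + 3) − (3/8)| = 57/(8(8u + 3)) < 57/(8·8u) = (57/64)/u.
Thus |(3u - 6)/(8u + 3) − (3/8)| < ε whenever u > (57/64)/ε.
Take N = (57/64)/ε. If u > N then |(3u - 6)/(8u + 3) − (3/8)| < (57/64)/u < ε.

N = (57/64)/ε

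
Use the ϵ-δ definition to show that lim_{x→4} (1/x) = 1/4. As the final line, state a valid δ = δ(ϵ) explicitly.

Suppose ϵ > 0. We seek δ > 0 such that 0 < |x − 4| < δ implies |1/x − (1/4)| < ϵ.
|1/x − (1/4)| = |4 − x|/(4·|x|) = |x − 4|/(4|x|).
Require δ ≤ 2 so that |x| > 4 − 2 = 2, hence 4|x| > 8.
Then |1/x − (1/4)| < |x − 4|/8, which is < ϵ when |x − 4| < 8ϵ.
Take δ = min(2, 8ϵ). Then 0 < |x − 4| < δ gives both |x − 4| < 2 and |x − 4| < 8ϵ, so |1/x − (1/4)| < ϵ.

δ = min(2, 8ϵ)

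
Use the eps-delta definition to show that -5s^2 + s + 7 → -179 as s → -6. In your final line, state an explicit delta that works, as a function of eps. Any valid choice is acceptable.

delta = min(1, eps/66)

Let eps > 0 be given. We want delta > 0 such that 0 < |s + 6| < delta implies |(-5s^2 + s + 7) + 179| < eps.
(-5s^2 + s + 7) + 179 = -5s^2 + s + 186 = (s + 6)(-5s + 31).
So |(-5s^2 + s + 7) + 179| = |s + 6|·|-5s + 31|.
Assume first that |s + 6| < 1, so |s| < 7. Then |-5s + 31| ≤ 5·7 + 31 = 66.
Hence |(-5s^2 + s + 7) + 179| ≤ 66|s + 6| < eps provided |s + 6| < eps/66.
Choosing delta = min(1, eps/66) ensures both conditions, hence |(-5s^2 + s + 7) + 179| < eps.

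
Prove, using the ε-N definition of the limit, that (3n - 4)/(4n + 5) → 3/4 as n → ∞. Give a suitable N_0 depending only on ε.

N_0 = (31/16)/ε

Suppose ε > 0. For n ≥ 1, |(3n - 4)/(4n + 5) − (3/4)| = |-31|/(4(4n + 5)) = 31/(4(4n + 5)).
Since 4n + 5 ≥ 4n for n ≥ 1, this is ≤ 31/(4·4n) = (31/16)/n.
So |(3n - 4)/(4n + 5) − (3/4)| < ε whenever n > (31/16)/ε.
Take N_0 = (31/16)/ε. If n > N_0 then |(3n - 4)/(4n + 5) − (3/4)| ≤ (31/16)/n < ε.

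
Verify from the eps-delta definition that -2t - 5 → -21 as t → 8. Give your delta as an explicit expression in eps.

Let eps > 0. We need delta > 0 so that 0 < |t − 8| < delta implies |(-2t - 5) + 21| < eps.
|(-2t - 5) + 21| = |-2t + 16| = 2|t − 8|.
Thus it suffices that |t − 8| < eps/2.
Take delta = eps/2. If 0 < |t − 8| < delta then |(-2t - 5) + 21| = 2|t − 8| < 2·(eps/2) = eps.

delta = eps/2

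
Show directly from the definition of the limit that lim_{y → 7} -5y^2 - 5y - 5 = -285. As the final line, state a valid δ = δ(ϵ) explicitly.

Fix ϵ > 0. We want δ > 0 such that 0 < |y − 7| < δ implies |(-5y^2 - 5y - 5) + 285| < ϵ.
(-5y^2 - 5y - 5) + 285 = -5y^2 - 5y + 280 = (y − 7)(-5y - 40).
So |(-5y^2 - 5y - 5) + 285| = |y − 7|·|-5y - 40|.
Assume first that |y − 7| < 1, so |y| < 8. Then |-5y - 40| ≤ 5·8 + 40 = 80.
Hence |(-5y^2 - 5y - 5) + 285| ≤ 80|y − 7| < ϵ provided |y − 7| < ϵ/80.
Take δ = min(1, ϵ/80). Then 0 < |y − 7| < δ gives both |y − 7| < 1 and |y − 7| < ϵ/80, so |(-5y^2 - 5y - 5) + 285| < ϵ.

δ = min(1, ϵ/80)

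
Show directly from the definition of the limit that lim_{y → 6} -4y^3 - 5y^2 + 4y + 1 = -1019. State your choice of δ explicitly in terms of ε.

δ = min(1, ε/569)

Let ε > 0. We want δ > 0 such that 0 < |y − 6| < δ implies |(-4y^3 - 5y^2 + 4y + 1) + 1019| < ε.
(-4y^3 - 5y^2 + 4y + 1) + 1019 = -4y^3 - 5y^2 + 4y + 1020 = (y − 6)(-4y^2 - 29y - 170).
So |(-4y^3 - 5y^2 + 4y + 1) + 1019| = |y − 6|·|-4y^2 - 29y - 170|.
Assume first that |y − 6| < 1, so |y| < 7. Then |-4y^2 - 29y - 170| ≤ 4·7^2 + 29·7 + 170 = 569.
Hence |(-4y^3 - 5y^2 + 4y + 1) + 1019| ≤ 569|y − 6| < ε provided |y − 6| < ε/569.
Choosing δ = min(1, ε/569) ensures both conditions, hence |(-4y^3 - 5y^2 + 4y + 1) + 1019| < ε.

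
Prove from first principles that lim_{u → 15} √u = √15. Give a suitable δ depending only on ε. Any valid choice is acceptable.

δ = min(15, √15·ε)

Suppose ε > 0. We want δ > 0 such that 0 < |u − 15| < δ implies |√u − √15| < ε.
Multiplying by the conjugate, |√u − √15| = |u − 15|/(√u + √15).
Restrict δ ≤ 15 so that |u − 15| < 15 forces u > 0, and then √u + √15 > √15.
Hence |√u − √15| < |u − 15|/√15, which is < ε once |u − 15| < √15·ε.
Take δ = min(15, √15·ε). If 0 < |u − 15| < δ then u > 0 and |√u − √15| < |u − 15|/√15 < ε.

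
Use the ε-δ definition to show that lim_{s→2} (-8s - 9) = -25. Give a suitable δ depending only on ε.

Let ε > 0 be given. We need δ > 0 so that 0 < |s − 2| < δ implies |(-8s - 9) + 25| < ε.
Since (-8s - 9) + 25 = -8(s − 2), we have |(-8s - 9) + 25| = 8|s − 2|.
Thus it suffices that |s − 2| < ε/8.
Take δ = ε/8. If 0 < |s − 2| < δ then |(-8s - 9) + 25| = 8|s − 2| < 8·(ε/8) = ε.

δ = ε/8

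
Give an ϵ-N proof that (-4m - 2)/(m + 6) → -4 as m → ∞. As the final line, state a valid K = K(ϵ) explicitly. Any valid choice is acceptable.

Suppose ϵ > 0. For m ≥ 1, |(-4m - 2)/(m + 6) + 4| = |22|/((m + 6)) = 22/((m + 6)).
Since m + 6 ≥ m for m ≥ 1, this is ≤ 22/(m) = 22/m.
So |(-4m - 2)/(m + 6) + 4| < ϵ whenever m > 22/ϵ.
Take K = 22/ϵ. If m > K then |(-4m - 2)/(m + 6) + 4| ≤ 22/m < ϵ.

K = 22/ϵ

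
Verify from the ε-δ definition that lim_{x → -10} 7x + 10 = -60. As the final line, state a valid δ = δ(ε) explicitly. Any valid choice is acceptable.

Let ε > 0. We need δ > 0 so that 0 < |x + 10| < δ implies |(7x + 10) + 60| < ε.
Since (7x + 10) + 60 = 7(x + 10), we have |(7x + 10) + 60| = 7|x + 10|.
So 7|x + 10| < ε exactly when |x + 10| < ε/7.
Choosing δ = ε/7 gives |(7x + 10) + 60| = 7|x + 10| < ε whenever |x + 10| < δ.

δ = ε/7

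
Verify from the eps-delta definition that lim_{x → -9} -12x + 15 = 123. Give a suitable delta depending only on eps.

Suppose eps > 0. We need delta > 0 so that 0 < |x + 9| < delta implies |(-12x + 15) − 123| < eps.
Since (-12x + 15) − 123 = -12(x + 9), we have |(-12x + 15) − 123| = 12|x + 9|.
Thus it suffices that |x + 9| < eps/12.
Take delta = eps/12. If 0 < |x + 9| < delta then |(-12x + 15) − 123| = 12|x + 9| < 12·(eps/12) = eps.

delta = eps/12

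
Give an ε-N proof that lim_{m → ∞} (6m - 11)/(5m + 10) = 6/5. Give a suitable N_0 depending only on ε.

N_0 = (23/5)/ε

Fix ε > 0. For m ≥ 1, |(6m - 11)/(5m + 10) − (6/5)| = |-115|/(5(5m + 10)) = 115/(5(5m + 10)).
Since 5m + 10 ≥ 5m for m ≥ 1, this is ≤ 115/(5·5m) = (23/5)/m.
So |(6m - 11)/(5m + 10) − (6/5)| < ε whenever m > (23/5)/ε.
Take N_0 = (23/5)/ε. If m > N_0 then |(6m - 11)/(5m + 10) − (6/5)| ≤ (23/5)/m < ε.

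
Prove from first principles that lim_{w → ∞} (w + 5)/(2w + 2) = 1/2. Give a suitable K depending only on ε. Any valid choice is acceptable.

K = 2/ε

Suppose ε > 0. We seek K > 0 such that w > K implies |(w + 5)/(2w + 2) − (1/2)| < ε.
(w + 5)/(2w + 2) − (1/2) = (2(w + 5) − (2w + 2)) / (2(2w + 2)) = 8/(2(2w + 2)).
For w > 0 we have 2w + 2 > 2w, so |(w + 5)/(2w + 2) − (1/2)| = 8/(2(2w + 2)) < 8/(2·2w) = 2/w.
Thus |(w + 5)/(2w + 2) − (1/2)| < ε whenever w > 2/ε.
Take K = 2/ε. If w > K then |(w + 5)/(2w + 2) − (1/2)| < 2/w < ε.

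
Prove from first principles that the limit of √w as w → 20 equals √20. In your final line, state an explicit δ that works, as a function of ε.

δ = min(20, √20·ε)

Suppose ε > 0. We want δ > 0 such that 0 < |w − 20| < δ implies |√w − √20| < ε.
Multiplying by the conjugate, |√w − √20| = |w − 20|/(√w + √20).
Restrict δ ≤ 20 so that |w − 20| < 20 forces w > 0, and then √w + √20 > √20.
Hence |√w − √20| < |w − 20|/√20, which is < ε once |w − 20| < √20·ε.
Take δ = min(20, √20·ε). If 0 < |w − 20| < δ then w > 0 and |√w − √20| < |w − 20|/√20 < ε.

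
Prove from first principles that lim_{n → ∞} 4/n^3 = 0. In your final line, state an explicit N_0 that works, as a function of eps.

Let eps > 0 be given. For n ≥ 1, |4/n^3 − 0| = 4/n^3.
4/n^3 < eps ⇔ n^3 > 4/eps ⇔ n > (4/eps)^{1/3}.
Take N_0 = (4/eps)^{1/3}. Then n > N_0 implies 4/n^3 < eps.

N_0 = (4/eps)^{1/3}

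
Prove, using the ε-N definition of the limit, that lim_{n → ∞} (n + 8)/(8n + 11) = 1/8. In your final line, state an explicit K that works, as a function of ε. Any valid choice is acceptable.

K = (53/64)/ε

Let ε > 0. For n ≥ 1, |(n + 8)/(8n + 11) − (1/8)| = |53|/(8(8n + 11)) = 53/(8(8n + 11)).
Since 8n + 11 ≥ 8n for n ≥ 1, this is ≤ 53/(8·8n) = (53/64)/n.
So |(n + 8)/(8n + 11) − (1/8)| < ε whenever n > (53/64)/ε.
Take K = (53/64)/ε. If n > K then |(n + 8)/(8n + 11) − (1/8)| ≤ (53/64)/n < ε.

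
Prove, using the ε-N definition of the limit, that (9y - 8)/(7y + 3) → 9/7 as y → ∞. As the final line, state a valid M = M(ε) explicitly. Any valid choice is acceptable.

Fix ε > 0. We seek M > 0 such that y > M implies |(9y - 8)/(7y + 3) − (9/7)| < ε.
(9y - 8)/(7y + 3) − (9/7) = (7(9y - 8) − 9(7y + 3)) / (7(7y + 3)) = -83/(7(7y + 3)).
For y > 0 we have 7y + 3 > 7y, so |(9y - 8)/(7y + 3) − (9/7)| = 83/(7(7y + 3)) < 83/(7·7y) = (83/49)/y.
Thus |(9y - 8)/(7y + 3) − (9/7)| < ε whenever y > (83/49)/ε.
Take M = (83/49)/ε. If y > M then |(9y - 8)/(7y + 3) − (9/7)| < (83/49)/y < ε.

M = (83/49)/ε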